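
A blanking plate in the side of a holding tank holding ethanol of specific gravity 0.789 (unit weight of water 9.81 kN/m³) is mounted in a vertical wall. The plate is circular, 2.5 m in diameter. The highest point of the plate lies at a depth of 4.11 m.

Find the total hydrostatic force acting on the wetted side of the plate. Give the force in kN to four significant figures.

F ≈ 203.6 kN

γ = 0.789 × 9.81 = 7.74009 kN/m³.
The centroid is at the centre, 1.25 m below the top of the plate, so the centroid depth is h_c = 4.11 + 1.25 = 5.36 m.
A = π(1.25)² = 4.90874 m².
Resultant F = γ·h_c·A = 7.74009 × 5.36 × 4.90874 = 203.648 kN.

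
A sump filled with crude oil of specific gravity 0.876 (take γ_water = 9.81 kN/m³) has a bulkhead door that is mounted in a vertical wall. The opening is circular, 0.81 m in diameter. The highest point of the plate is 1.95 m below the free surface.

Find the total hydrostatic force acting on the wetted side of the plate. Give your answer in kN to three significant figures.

γ = 0.876 × 9.81 = 8.59356 kN/m³.
The centroid is at the centre, 0.405 m below the top of the plate, so the centroid depth is h_c = 1.95 + 0.405 = 2.355 m.
A = π(0.405)² = 0.5153 m².
Resultant F = γ·h_c·A = 8.59356 × 2.355 × 0.5153 = 10.4286 kN.

F ≈ 10.4 kN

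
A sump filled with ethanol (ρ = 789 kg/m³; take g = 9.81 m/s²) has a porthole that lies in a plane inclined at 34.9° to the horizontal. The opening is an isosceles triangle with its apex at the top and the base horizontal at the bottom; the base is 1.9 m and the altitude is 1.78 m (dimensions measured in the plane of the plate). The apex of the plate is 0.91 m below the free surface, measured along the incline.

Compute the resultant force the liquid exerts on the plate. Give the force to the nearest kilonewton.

F ≈ 16 kN

γ = ρg = 789 × 9.81 / 1000 = 7.74009 kN/m³.
Let θ = 34.9° be the plate's angle to the horizontal; measure y along the incline from where the plane meets the free surface. Vertical depth h = y·sinθ with sinθ = 0.572146.
With the apex up, the centroid sits 2h/3 = 2 × 1.78/3 = 1.18667 m below the apex, so y_c = 0.91 + 1.18667 = 2.09667 m and h_c = 2.09667 × 0.572146 = 1.1996 m.
A = ½ × 1.9 × 1.78 = 1.691 m².
Resultant F = γ·h_c·A = 7.74009 × 1.1996 × 1.691 = 15.701 kN.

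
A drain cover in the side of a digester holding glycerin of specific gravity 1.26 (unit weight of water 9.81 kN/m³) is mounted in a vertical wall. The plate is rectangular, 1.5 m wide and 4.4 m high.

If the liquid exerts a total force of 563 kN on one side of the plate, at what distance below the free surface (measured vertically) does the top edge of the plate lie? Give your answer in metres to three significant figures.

d_top ≈ 4.70 m

γ = 1.26 × 9.81 = 12.3606 kN/m³.
A = 1.5 × 4.4 = 6.6 m².
From F = γ·h_c·A, the centroid depth is h_c = 563/(12.3606 × 6.6) = 6.9012 m.
The centroid lies 4.4/2 = 2.2 m below the top edge, so the top edge sits at h_top = 6.9012 − 2.2 = 4.7012 m below the surface.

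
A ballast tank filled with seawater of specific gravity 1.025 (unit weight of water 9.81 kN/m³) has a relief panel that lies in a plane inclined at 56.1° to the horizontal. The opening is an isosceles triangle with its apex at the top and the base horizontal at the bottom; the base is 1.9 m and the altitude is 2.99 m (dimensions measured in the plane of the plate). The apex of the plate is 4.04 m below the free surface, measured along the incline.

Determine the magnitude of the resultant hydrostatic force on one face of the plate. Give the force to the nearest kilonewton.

γ = 1.025 × 9.81 = 10.05525 kN/m³.
Let θ = 56.1° be the plate's angle to the horizontal; measure y along the incline from where the plane meets the free surface. Vertical depth h = y·sinθ with sinθ = 0.830012.
With the apex up, the centroid sits 2h/3 = 2 × 2.99/3 = 1.99333 m below the apex, so y_c = 4.04 + 1.99333 = 6.03333 m and h_c = 6.03333 × 0.830012 = 5.00774 m.
A = ½ × 1.9 × 2.99 = 2.8405 m².
Resultant F = γ·h_c·A = 10.05525 × 5.00774 × 2.8405 = 143.031 kN.

F ≈ 143 kN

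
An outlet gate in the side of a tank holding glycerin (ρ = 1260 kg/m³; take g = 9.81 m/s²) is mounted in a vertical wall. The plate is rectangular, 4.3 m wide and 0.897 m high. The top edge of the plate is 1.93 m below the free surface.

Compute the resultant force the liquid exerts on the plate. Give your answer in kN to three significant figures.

F ≈ 113 kN

γ = ρg = 1260 × 9.81 / 1000 = 12.3606 kN/m³.
The centroid lies 0.897/2 = 0.4485 m below the top edge, so the centroid depth is h_c = 1.93 + 0.4485 = 2.3785 m.
A = 4.3 × 0.897 = 3.8571 m².
Resultant F = γ·h_c·A = 12.3606 × 2.3785 × 3.8571 = 113.398 kN.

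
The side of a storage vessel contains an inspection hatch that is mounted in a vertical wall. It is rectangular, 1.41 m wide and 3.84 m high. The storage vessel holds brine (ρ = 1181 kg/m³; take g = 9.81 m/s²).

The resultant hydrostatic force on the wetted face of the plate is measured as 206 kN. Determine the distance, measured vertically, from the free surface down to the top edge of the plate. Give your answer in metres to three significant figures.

γ = ρg = 1181 × 9.81 / 1000 = 11.58561 kN/m³.
A = 1.41 × 3.84 = 5.4144 m².
From F = γ·h_c·A, the centroid depth is h_c = 206/(11.58561 × 5.4144) = 3.28396 m.
The centroid lies 3.84/2 = 1.92 m below the top edge, so the top edge sits at h_top = 3.28396 − 1.92 = 1.36396 m below the surface.

d_top ≈ 1.36 m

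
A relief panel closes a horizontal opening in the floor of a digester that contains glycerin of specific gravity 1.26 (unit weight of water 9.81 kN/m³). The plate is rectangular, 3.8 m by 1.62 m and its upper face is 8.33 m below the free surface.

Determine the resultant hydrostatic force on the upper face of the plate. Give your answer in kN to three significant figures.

F ≈ 634 kN

γ = 1.26 × 9.81 = 12.3606 kN/m³.
The plate is horizontal, so pressure is uniform at p = γ·h = 12.3606 × 8.33 = 102.964 kN/m².
A = 3.8 × 1.62 = 6.156 m².
F = p·A = 102.964 × 6.156 = 633.846 kN.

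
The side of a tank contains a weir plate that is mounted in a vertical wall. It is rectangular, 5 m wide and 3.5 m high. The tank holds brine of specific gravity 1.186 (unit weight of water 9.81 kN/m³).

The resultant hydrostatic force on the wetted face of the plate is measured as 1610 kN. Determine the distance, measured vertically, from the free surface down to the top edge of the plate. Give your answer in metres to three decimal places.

γ = 1.186 × 9.81 = 11.63466 kN/m³.
A = 5 × 3.5 = 17.5 m².
From F = γ·h_c·A, the centroid depth is h_c = 1610/(11.63466 × 17.5) = 7.90741 m.
The centroid lies 3.5/2 = 1.75 m below the top edge, so the top edge sits at h_top = 7.90741 − 1.75 = 6.15741 m below the surface.

d_top ≈ 6.157 m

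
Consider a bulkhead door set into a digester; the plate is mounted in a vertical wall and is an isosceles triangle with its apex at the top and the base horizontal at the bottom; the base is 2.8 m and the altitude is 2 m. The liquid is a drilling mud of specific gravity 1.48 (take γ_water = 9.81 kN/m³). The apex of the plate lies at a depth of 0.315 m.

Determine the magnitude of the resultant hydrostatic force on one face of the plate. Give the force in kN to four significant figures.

γ = 1.48 × 9.81 = 14.5188 kN/m³.
With the apex up, the centroid sits 2h/3 = 2 × 2/3 = 1.33333 m below the apex, so the centroid depth is h_c = 0.315 + 1.33333 = 1.64833 m.
A = ½ × 2.8 × 2 = 2.8 m².
Resultant F = γ·h_c·A = 14.5188 × 1.64833 × 2.8 = 67.009 kN.

F ≈ 67.01 kN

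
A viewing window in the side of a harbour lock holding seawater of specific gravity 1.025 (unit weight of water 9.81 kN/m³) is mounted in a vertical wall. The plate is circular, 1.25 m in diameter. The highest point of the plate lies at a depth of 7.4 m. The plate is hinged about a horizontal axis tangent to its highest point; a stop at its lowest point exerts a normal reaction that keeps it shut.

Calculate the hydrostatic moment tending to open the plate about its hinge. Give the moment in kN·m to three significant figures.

γ = 1.025 × 9.81 = 10.05525 kN/m³.
The centroid is at the centre, 0.625 m below the top of the plate, so the centroid depth is h_c = 7.4 + 0.625 = 8.025 m.
A = π(0.625)² = 1.22718 m².
Resultant F = γ·h_c·A = 10.05525 × 8.025 × 1.22718 = 99.0253 kN.
I_c = πr⁴/4 = π × 0.625⁴/4 = 0.119842 m⁴.
Centre of pressure: y_p = y_c + I_c/(y_c·A) = 8.025 + 0.119842/(8.025 × 1.22718) = 8.025 + 0.012169 = 8.03717 m along the plane.
The resultant acts 0.625 + 0.012169 = 0.637169 m (along the plate) below the hinge at the top edge, so the moment about the hinge is M = F × 0.637169 = 99.0253 × 0.637169 = 63.0959 kN·m.

M ≈ 63.1 kN·m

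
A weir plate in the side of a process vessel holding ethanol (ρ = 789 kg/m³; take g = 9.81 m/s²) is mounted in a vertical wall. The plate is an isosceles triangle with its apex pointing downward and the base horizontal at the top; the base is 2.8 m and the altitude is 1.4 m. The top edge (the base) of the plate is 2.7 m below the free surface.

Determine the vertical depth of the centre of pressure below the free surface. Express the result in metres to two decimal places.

h_p = 3.20 m

γ = ρg = 789 × 9.81 / 1000 = 7.74009 kN/m³.
With the apex down, the centroid sits h/3 = 1.4/3 = 0.466667 m below the base (the top edge), so the centroid depth is h_c = 2.7 + 0.466667 = 3.16667 m.
A = ½ × 2.8 × 1.4 = 1.96 m².
Resultant F = γ·h_c·A = 7.74009 × 3.16667 × 1.96 = 48.0402 kN.
I_c = b·h³/36 = 2.8 × 1.4³/36 = 0.213422 m⁴.
Centre of pressure: y_p = y_c + I_c/(y_c·A) = 3.16667 + 0.213422/(3.16667 × 1.96) = 3.16667 + 0.0343859 = 3.20106 m along the plane.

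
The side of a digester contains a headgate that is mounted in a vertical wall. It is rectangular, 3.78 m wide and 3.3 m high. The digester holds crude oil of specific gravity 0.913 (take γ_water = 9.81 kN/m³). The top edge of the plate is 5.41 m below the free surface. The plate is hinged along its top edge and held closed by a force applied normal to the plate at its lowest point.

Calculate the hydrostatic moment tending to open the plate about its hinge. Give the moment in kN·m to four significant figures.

γ = 0.913 × 9.81 = 8.95653 kN/m³.
The centroid lies 3.3/2 = 1.65 m below the top edge, so the centroid depth is h_c = 5.41 + 1.65 = 7.06 m.
A = 3.78 × 3.3 = 12.474 m².
Resultant F = γ·h_c·A = 8.95653 × 7.06 × 12.474 = 788.77 kN.
I_c = b·h³/12 = 3.78 × 3.3³/12 = 11.3202 m⁴.
Centre of pressure: y_p = y_c + I_c/(y_c·A) = 7.06 + 11.3202/(7.06 × 12.474) = 7.06 + 0.128542 = 7.18854 m along the plane.
The resultant acts 1.65 + 0.128542 = 1.77854 m (along the plate) below the hinge at the top edge, so the moment about the hinge is M = F × 1.77854 = 788.77 × 1.77854 = 1402.86 kN·m.

M ≈ 1403 kN·m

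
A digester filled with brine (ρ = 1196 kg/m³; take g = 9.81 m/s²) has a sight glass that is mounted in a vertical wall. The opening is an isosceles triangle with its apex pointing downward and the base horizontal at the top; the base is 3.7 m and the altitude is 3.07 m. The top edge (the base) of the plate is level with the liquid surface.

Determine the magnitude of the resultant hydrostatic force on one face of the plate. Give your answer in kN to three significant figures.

F ≈ 68.2 kN

γ = ρg = 1196 × 9.81 / 1000 = 11.73276 kN/m³.
With the apex down, the centroid sits h/3 = 3.07/3 = 1.02333 m below the base (the top edge), so the centroid depth is h_c = 1.02333 m.
A = ½ × 3.7 × 3.07 = 5.6795 m².
Resultant F = γ·h_c·A = 11.73276 × 1.02333 × 5.6795 = 68.1908 kN.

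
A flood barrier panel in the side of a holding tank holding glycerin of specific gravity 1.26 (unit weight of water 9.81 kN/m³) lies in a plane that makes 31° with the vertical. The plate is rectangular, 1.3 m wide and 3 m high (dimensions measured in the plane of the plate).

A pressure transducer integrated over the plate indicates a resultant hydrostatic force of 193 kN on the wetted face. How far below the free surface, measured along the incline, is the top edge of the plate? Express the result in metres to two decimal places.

y_top ≈ 3.17 m

γ = 1.26 × 9.81 = 12.3606 kN/m³.
A = 1.3 × 3 = 3.9 m².
From F = γ·h_c·A, the centroid depth is h_c = 193/(12.3606 × 3.9) = 4.00362 m.
The plate makes 31° with the vertical, i.e. θ = 90° − 31° = 59° to the horizontal. Measuring y along the incline from the free-surface line, vertical depth h = y·sinθ with sinθ = 0.857167.
Along the incline, y_c = h_c/sinθ = 4.00362/0.857167 = 4.67076 m.
The centroid lies 3/2 = 1.5 m below the top edge, so the top edge sits at y_top = 4.67076 − 1.5 = 3.17076 m along the incline.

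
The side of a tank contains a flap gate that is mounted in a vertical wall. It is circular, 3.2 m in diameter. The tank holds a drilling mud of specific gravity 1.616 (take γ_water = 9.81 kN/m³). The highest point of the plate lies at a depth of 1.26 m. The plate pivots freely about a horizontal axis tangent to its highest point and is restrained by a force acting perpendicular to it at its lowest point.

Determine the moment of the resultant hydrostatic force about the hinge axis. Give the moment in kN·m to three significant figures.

M ≈ 665 kN·m

γ = 1.616 × 9.81 = 15.85296 kN/m³.
The centroid is at the centre, 1.6 m below the top of the plate, so the centroid depth is h_c = 1.26 + 1.6 = 2.86 m.
A = π(1.6)² = 8.04248 m².
Resultant F = γ·h_c·A = 15.85296 × 2.86 × 8.04248 = 364.642 kN.
I_c = πr⁴/4 = π × 1.6⁴/4 = 5.14719 m⁴.
Centre of pressure: y_p = y_c + I_c/(y_c·A) = 2.86 + 5.14719/(2.86 × 8.04248) = 2.86 + 0.223776 = 3.08378 m along the plane.
The resultant acts 1.6 + 0.223776 = 1.82378 m (along the plate) below the hinge at the top edge, so the moment about the hinge is M = F × 1.82378 = 364.642 × 1.82378 = 665.027 kN·m.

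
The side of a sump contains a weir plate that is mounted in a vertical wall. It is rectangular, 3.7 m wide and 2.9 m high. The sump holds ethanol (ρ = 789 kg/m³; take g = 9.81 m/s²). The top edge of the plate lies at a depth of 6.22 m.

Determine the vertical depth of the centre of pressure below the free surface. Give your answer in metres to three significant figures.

h_p = 7.76 m

γ = ρg = 789 × 9.81 / 1000 = 7.74009 kN/m³.
The centroid lies 2.9/2 = 1.45 m below the top edge, so the centroid depth is h_c = 6.22 + 1.45 = 7.67 m.
A = 3.7 × 2.9 = 10.73 m².
Resultant F = γ·h_c·A = 7.74009 × 7.67 × 10.73 = 637.002 kN.
I_c = b·h³/12 = 3.7 × 2.9³/12 = 7.51994 m⁴.
Centre of pressure: y_p = y_c + I_c/(y_c·A) = 7.67 + 7.51994/(7.67 × 10.73) = 7.67 + 0.0913733 = 7.76137 m along the plane.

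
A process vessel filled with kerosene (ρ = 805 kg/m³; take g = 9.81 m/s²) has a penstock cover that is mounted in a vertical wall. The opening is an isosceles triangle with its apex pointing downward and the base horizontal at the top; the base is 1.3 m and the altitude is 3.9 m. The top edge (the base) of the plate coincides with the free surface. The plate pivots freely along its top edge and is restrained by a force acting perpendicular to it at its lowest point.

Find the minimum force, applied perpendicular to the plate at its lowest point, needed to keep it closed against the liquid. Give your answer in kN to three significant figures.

P ≈ 13.0 kN

γ = ρg = 805 × 9.81 / 1000 = 7.89705 kN/m³.
With the apex down, the centroid sits h/3 = 3.9/3 = 1.3 m below the base (the top edge), so the centroid depth is h_c = 1.3 m.
A = ½ × 1.3 × 3.9 = 2.535 m².
Resultant F = γ·h_c·A = 7.89705 × 1.3 × 2.535 = 26.0247 kN.
I_c = b·h³/36 = 1.3 × 3.9³/36 = 2.14208 m⁴.
Centre of pressure: y_p = y_c + I_c/(y_c·A) = 1.3 + 2.14208/(1.3 × 2.535) = 1.3 + 0.650002 = 1.95 m along the plane.
The resultant acts 1.3 + 0.650002 = 1.95 m (along the plate) below the hinge at the top edge, so the moment about the hinge is M = F × 1.95 = 26.0247 × 1.95 = 50.7482 kN·m.
A normal force at the bottom, 3.9 m from the hinge, must supply this moment: P = 50.7482/3.9 = 13.0124 kN.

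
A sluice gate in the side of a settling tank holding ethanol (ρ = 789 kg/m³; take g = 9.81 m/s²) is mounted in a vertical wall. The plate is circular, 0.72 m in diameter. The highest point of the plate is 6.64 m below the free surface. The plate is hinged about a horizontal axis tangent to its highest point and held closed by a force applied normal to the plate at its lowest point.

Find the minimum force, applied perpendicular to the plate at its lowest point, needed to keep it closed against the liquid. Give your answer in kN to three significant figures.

γ = ρg = 789 × 9.81 / 1000 = 7.74009 kN/m³.
The centroid is at the centre, 0.36 m below the top of the plate, so the centroid depth is h_c = 6.64 + 0.36 = 7 m.
A = π(0.36)² = 0.40715 m².
Resultant F = γ·h_c·A = 7.74009 × 7 × 0.40715 = 22.0596 kN.
I_c = πr⁴/4 = π × 0.36⁴/4 = 0.0131917 m⁴.
Centre of pressure: y_p = y_c + I_c/(y_c·A) = 7 + 0.0131917/(7 × 0.40715) = 7 + 0.00462859 = 7.00463 m along the plane.
The resultant acts 0.36 + 0.00462859 = 0.364629 m (along the plate) below the hinge at the top edge, so the moment about the hinge is M = F × 0.364629 = 22.0596 × 0.364629 = 8.04357 kN·m.
A normal force at the bottom, 0.72 m from the hinge, must supply this moment: P = 8.04357/0.72 = 11.1716 kN.

P ≈ 11.2 kN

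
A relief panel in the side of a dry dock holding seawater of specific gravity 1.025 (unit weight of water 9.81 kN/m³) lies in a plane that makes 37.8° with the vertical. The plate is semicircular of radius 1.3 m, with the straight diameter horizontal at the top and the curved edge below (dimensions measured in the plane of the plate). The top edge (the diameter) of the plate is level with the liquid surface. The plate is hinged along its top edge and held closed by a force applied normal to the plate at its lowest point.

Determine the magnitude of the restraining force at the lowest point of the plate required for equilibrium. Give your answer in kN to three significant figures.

P ≈ 6.85 kN

γ = 1.025 × 9.81 = 10.05525 kN/m³.
The plate makes 37.8° with the vertical, i.e. θ = 90° − 37.8° = 52.2° to the horizontal. Measuring y along the incline from the free-surface line, vertical depth h = y·sinθ with sinθ = 0.790155.
The centroid of a semicircle lies 4r/(3π) = 0.551737 m from the diameter, here below the top edge, so y_c = 0.551737 m and h_c = 0.551737 × 0.790155 = 0.435958 m.
A = πr²/2 = π × 1.3²/2 = 2.65465 m².
Resultant F = γ·h_c·A = 10.05525 × 0.435958 × 2.65465 = 11.6371 kN.
I_c = (π/8 − 8/(9π))·r⁴ = 0.109757 × 1.3⁴ = 0.313477 m⁴.
Centre of pressure: y_p = y_c + I_c/(y_c·A) = 0.551737 + 0.313477/(0.551737 × 2.65465) = 0.551737 + 0.214026 = 0.765763 m along the plane.
The resultant acts 0.551737 + 0.214026 = 0.765763 m (along the plate) below the hinge at the top edge, so the moment about the hinge is M = F × 0.765763 = 11.6371 × 0.765763 = 8.91126 kN·m.
A normal force at the bottom, 1.3 m from the hinge, must supply this moment: P = 8.91126/1.3 = 6.85482 kN.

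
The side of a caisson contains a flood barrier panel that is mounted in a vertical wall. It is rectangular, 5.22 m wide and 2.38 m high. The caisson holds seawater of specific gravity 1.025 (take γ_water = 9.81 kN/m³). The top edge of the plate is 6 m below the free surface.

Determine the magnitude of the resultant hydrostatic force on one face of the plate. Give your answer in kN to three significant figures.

γ = 1.025 × 9.81 = 10.05525 kN/m³.
The centroid lies 2.38/2 = 1.19 m below the top edge, so the centroid depth is h_c = 6 + 1.19 = 7.19 m.
A = 5.22 × 2.38 = 12.4236 m².
Resultant F = γ·h_c·A = 10.05525 × 7.19 × 12.4236 = 898.192 kN.

F ≈ 898 kN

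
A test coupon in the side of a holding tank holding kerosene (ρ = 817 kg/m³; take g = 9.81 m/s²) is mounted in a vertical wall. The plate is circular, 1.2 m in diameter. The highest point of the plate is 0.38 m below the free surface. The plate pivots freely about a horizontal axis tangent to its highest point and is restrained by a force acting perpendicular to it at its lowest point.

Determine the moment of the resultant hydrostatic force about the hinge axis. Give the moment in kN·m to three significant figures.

M ≈ 6.15 kN·m

γ = ρg = 817 × 9.81 / 1000 = 8.01477 kN/m³.
The centroid is at the centre, 0.6 m below the top of the plate, so the centroid depth is h_c = 0.38 + 0.6 = 0.98 m.
A = π(0.6)² = 1.13097 m².
Resultant F = γ·h_c·A = 8.01477 × 0.98 × 1.13097 = 8.88318 kN.
I_c = πr⁴/4 = π × 0.6⁴/4 = 0.101788 m⁴.
Centre of pressure: y_p = y_c + I_c/(y_c·A) = 0.98 + 0.101788/(0.98 × 1.13097) = 0.98 + 0.0918374 = 1.07184 m along the plane.
The resultant acts 0.6 + 0.0918374 = 0.691837 m (along the plate) below the hinge at the top edge, so the moment about the hinge is M = F × 0.691837 = 8.88318 × 0.691837 = 6.14571 kN·m.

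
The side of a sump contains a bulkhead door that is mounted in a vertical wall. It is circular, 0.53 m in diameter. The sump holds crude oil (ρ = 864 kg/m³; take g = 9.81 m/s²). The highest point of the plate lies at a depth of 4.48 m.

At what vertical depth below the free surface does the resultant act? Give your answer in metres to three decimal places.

h_p = 4.749 m

γ = ρg = 864 × 9.81 / 1000 = 8.47584 kN/m³.
The centroid is at the centre, 0.265 m below the top of the plate, so the centroid depth is h_c = 4.48 + 0.265 = 4.745 m.
A = π(0.265)² = 0.220618 m².
Resultant F = γ·h_c·A = 8.47584 × 4.745 × 0.220618 = 8.87278 kN.
I_c = πr⁴/4 = π × 0.265⁴/4 = 0.00387323 m⁴.
Centre of pressure: y_p = y_c + I_c/(y_c·A) = 4.745 + 0.00387323/(4.745 × 0.220618) = 4.745 + 0.00369995 = 4.7487 m along the plane.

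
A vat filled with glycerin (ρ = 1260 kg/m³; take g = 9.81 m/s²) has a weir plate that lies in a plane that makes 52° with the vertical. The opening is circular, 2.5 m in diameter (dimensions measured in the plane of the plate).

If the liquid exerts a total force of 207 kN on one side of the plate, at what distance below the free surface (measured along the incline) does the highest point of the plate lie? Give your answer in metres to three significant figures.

γ = ρg = 1260 × 9.81 / 1000 = 12.3606 kN/m³.
A = π(1.25)² = 4.90874 m².
From F = γ·h_c·A, the centroid depth is h_c = 207/(12.3606 × 4.90874) = 3.41162 m.
The plate makes 52° with the vertical, i.e. θ = 90° − 52° = 38° to the horizontal. Measuring y along the incline from the free-surface line, vertical depth h = y·sinθ with sinθ = 0.615661.
Along the incline, y_c = h_c/sinθ = 3.41162/0.615661 = 5.54139 m.
The centroid is at the centre, 1.25 m below the top of the plate, so the highest point sits at y_top = 5.54139 − 1.25 = 4.29139 m along the incline.

y_top ≈ 4.29 m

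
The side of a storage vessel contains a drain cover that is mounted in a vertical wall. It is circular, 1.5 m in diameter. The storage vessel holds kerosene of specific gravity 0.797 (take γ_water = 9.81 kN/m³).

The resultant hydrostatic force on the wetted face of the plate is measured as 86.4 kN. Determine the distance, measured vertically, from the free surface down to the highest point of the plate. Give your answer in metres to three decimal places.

d_top ≈ 5.503 m

γ = 0.797 × 9.81 = 7.81857 kN/m³.
A = π(0.75)² = 1.76715 m².
From F = γ·h_c·A, the centroid depth is h_c = 86.4/(7.81857 × 1.76715) = 6.25335 m.
The centroid is at the centre, 0.75 m below the top of the plate, so the highest point sits at h_top = 6.25335 − 0.75 = 5.50335 m below the surface.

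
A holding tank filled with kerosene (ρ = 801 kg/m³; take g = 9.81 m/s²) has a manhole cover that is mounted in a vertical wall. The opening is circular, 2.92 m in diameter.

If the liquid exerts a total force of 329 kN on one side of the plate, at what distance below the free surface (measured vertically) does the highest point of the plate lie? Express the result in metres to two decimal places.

d_top ≈ 4.79 m

γ = ρg = 801 × 9.81 / 1000 = 7.85781 kN/m³.
A = π(1.46)² = 6.69662 m².
From F = γ·h_c·A, the centroid depth is h_c = 329/(7.85781 × 6.69662) = 6.25228 m.
The centroid is at the centre, 1.46 m below the top of the plate, so the highest point sits at h_top = 6.25228 − 1.46 = 4.79228 m below the surface.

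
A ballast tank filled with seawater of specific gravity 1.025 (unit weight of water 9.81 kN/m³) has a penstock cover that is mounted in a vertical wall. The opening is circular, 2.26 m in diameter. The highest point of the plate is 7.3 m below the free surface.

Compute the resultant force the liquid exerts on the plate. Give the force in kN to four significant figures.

γ = 1.025 × 9.81 = 10.05525 kN/m³.
The centroid is at the centre, 1.13 m below the top of the plate, so the centroid depth is h_c = 7.3 + 1.13 = 8.43 m.
A = π(1.13)² = 4.0115 m².
Resultant F = γ·h_c·A = 10.05525 × 8.43 × 4.0115 = 340.038 kN.

F ≈ 340.0 kN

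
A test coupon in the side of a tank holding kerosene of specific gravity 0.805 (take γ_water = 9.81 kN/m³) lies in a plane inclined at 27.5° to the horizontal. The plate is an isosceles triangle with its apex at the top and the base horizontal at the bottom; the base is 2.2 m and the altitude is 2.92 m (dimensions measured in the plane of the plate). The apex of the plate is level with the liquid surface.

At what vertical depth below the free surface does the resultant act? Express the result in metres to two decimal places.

h_p = 1.01 m

γ = 0.805 × 9.81 = 7.89705 kN/m³.
Let θ = 27.5° be the plate's angle to the horizontal; measure y along the incline from where the plane meets the free surface. Vertical depth h = y·sinθ with sinθ = 0.461749.
With the apex up, the centroid sits 2h/3 = 2 × 2.92/3 = 1.94667 m below the apex, so y_c = 1.94667 m and h_c = 1.94667 × 0.461749 = 0.898873 m.
A = ½ × 2.2 × 2.92 = 3.212 m².
Resultant F = γ·h_c·A = 7.89705 × 0.898873 × 3.212 = 22.8002 kN.
I_c = b·h³/36 = 2.2 × 2.92³/36 = 1.52149 m⁴.
Centre of pressure: y_p = y_c + I_c/(y_c·A) = 1.94667 + 1.52149/(1.94667 × 3.212) = 1.94667 + 0.243333 = 2.19 m along the plane.
Vertically, h_p = y_p·sinθ = 2.19 × 0.461749 = 1.01123 m.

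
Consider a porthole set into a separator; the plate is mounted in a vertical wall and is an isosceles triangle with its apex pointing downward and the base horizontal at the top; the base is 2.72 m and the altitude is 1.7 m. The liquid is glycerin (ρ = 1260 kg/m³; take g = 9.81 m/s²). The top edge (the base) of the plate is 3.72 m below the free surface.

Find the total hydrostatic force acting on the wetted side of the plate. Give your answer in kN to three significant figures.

F ≈ 123 kN

γ = ρg = 1260 × 9.81 / 1000 = 12.3606 kN/m³.
With the apex down, the centroid sits h/3 = 1.7/3 = 0.566667 m below the base (the top edge), so the centroid depth is h_c = 3.72 + 0.566667 = 4.28667 m.
A = ½ × 2.72 × 1.7 = 2.312 m².
Resultant F = γ·h_c·A = 12.3606 × 4.28667 × 2.312 = 122.503 kN.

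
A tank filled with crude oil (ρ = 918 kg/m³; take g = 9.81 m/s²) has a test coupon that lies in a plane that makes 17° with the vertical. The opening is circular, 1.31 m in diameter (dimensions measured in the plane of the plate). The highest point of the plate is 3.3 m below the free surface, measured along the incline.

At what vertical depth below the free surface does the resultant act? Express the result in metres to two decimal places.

h_p = 3.81 m

γ = ρg = 918 × 9.81 / 1000 = 9.00558 kN/m³.
The plate makes 17° with the vertical, i.e. θ = 90° − 17° = 73° to the horizontal. Measuring y along the incline from the free-surface line, vertical depth h = y·sinθ with sinθ = 0.956305.
The centroid is at the centre, 0.655 m below the top of the plate, so y_c = 3.3 + 0.655 = 3.955 m and h_c = 3.955 × 0.956305 = 3.78219 m.
A = π(0.655)² = 1.34782 m².
Resultant F = γ·h_c·A = 9.00558 × 3.78219 × 1.34782 = 45.9078 kN.
I_c = πr⁴/4 = π × 0.655⁴/4 = 0.144562 m⁴.
Centre of pressure: y_p = y_c + I_c/(y_c·A) = 3.955 + 0.144562/(3.955 × 1.34782) = 3.955 + 0.0271191 = 3.98212 m along the plane.
Vertically, h_p = y_p·sinθ = 3.98212 × 0.956305 = 3.80812 m.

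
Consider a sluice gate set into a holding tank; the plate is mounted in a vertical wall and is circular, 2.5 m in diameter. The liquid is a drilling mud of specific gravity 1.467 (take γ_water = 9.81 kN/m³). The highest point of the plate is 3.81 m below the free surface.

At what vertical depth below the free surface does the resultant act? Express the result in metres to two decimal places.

γ = 1.467 × 9.81 = 14.39127 kN/m³.
The centroid is at the centre, 1.25 m below the top of the plate, so the centroid depth is h_c = 3.81 + 1.25 = 5.06 m.
A = π(1.25)² = 4.90874 m².
Resultant F = γ·h_c·A = 14.39127 × 5.06 × 4.90874 = 357.454 kN.
I_c = πr⁴/4 = π × 1.25⁴/4 = 1.91748 m⁴.
Centre of pressure: y_p = y_c + I_c/(y_c·A) = 5.06 + 1.91748/(5.06 × 4.90874) = 5.06 + 0.0771988 = 5.1372 m along the plane.

h_p = 5.14 m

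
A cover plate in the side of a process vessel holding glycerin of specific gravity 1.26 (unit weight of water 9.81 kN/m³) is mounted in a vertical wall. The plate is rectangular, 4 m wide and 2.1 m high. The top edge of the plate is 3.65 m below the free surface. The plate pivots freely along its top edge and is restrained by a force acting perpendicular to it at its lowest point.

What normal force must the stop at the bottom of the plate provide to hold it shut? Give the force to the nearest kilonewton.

P ≈ 262 kN

γ = 1.26 × 9.81 = 12.3606 kN/m³.
The centroid lies 2.1/2 = 1.05 m below the top edge, so the centroid depth is h_c = 3.65 + 1.05 = 4.7 m.
A = 4 × 2.1 = 8.4 m².
Resultant F = γ·h_c·A = 12.3606 × 4.7 × 8.4 = 487.996 kN.
I_c = b·h³/12 = 4 × 2.1³/12 = 3.087 m⁴.
Centre of pressure: y_p = y_c + I_c/(y_c·A) = 4.7 + 3.087/(4.7 × 8.4) = 4.7 + 0.0781915 = 4.77819 m along the plane.
The resultant acts 1.05 + 0.0781915 = 1.12819 m (along the plate) below the hinge at the top edge, so the moment about the hinge is M = F × 1.12819 = 487.996 × 1.12819 = 550.552 kN·m.
A normal force at the bottom, 2.1 m from the hinge, must supply this moment: P = 550.552/2.1 = 262.168 kN.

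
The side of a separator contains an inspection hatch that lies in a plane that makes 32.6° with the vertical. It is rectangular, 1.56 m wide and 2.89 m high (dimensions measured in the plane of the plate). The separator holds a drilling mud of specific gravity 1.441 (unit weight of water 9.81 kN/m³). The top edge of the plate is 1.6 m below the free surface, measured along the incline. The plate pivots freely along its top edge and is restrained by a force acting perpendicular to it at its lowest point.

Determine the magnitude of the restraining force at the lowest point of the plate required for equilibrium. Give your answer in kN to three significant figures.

γ = 1.441 × 9.81 = 14.13621 kN/m³.
The plate makes 32.6° with the vertical, i.e. θ = 90° − 32.6° = 57.4° to the horizontal. Measuring y along the incline from the free-surface line, vertical depth h = y·sinθ with sinθ = 0.842452.
The centroid lies 2.89/2 = 1.445 m below the top edge, so y_c = 1.6 + 1.445 = 3.045 m and h_c = 3.045 × 0.842452 = 2.56527 m.
A = 1.56 × 2.89 = 4.5084 m².
Resultant F = γ·h_c·A = 14.13621 × 2.56527 × 4.5084 = 163.489 kN.
I_c = b·h³/12 = 1.56 × 2.89³/12 = 3.13788 m⁴.
Centre of pressure: y_p = y_c + I_c/(y_c·A) = 3.045 + 3.13788/(3.045 × 4.5084) = 3.045 + 0.228574 = 3.27357 m along the plane.
The resultant acts 1.445 + 0.228574 = 1.67357 m (along the plate) below the hinge at the top edge, so the moment about the hinge is M = F × 1.67357 = 163.489 × 1.67357 = 273.61 kN·m.
A normal force at the bottom, 2.89 m from the hinge, must supply this moment: P = 273.61/2.89 = 94.6747 kN.

P ≈ 94.7 kN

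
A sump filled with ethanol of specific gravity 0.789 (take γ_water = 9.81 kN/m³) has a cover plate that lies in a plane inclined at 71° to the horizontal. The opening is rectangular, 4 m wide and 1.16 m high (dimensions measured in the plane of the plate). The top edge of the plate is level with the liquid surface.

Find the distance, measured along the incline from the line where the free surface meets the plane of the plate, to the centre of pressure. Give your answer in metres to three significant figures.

γ = 0.789 × 9.81 = 7.74009 kN/m³.
Let θ = 71° be the plate's angle to the horizontal; measure y along the incline from where the plane meets the free surface. Vertical depth h = y·sinθ with sinθ = 0.945519.
The centroid lies 1.16/2 = 0.58 m below the top edge, so y_c = 0.58 m and h_c = 0.58 × 0.945519 = 0.548401 m.
A = 4 × 1.16 = 4.64 m².
Resultant F = γ·h_c·A = 7.74009 × 0.548401 × 4.64 = 19.6953 kN.
I_c = b·h³/12 = 4 × 1.16³/12 = 0.520299 m⁴.
Centre of pressure: y_p = y_c + I_c/(y_c·A) = 0.58 + 0.520299/(0.58 × 4.64) = 0.58 + 0.193333 = 0.773333 m along the plane.

y_p = 0.773 m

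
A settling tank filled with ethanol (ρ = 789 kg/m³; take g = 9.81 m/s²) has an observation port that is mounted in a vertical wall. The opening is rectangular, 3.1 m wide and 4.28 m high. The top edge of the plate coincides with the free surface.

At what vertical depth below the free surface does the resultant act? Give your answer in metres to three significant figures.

h_p = 2.85 m

γ = ρg = 789 × 9.81 / 1000 = 7.74009 kN/m³.
The centroid lies 4.28/2 = 2.14 m below the top edge, so the centroid depth is h_c = 2.14 m.
A = 3.1 × 4.28 = 13.268 m².
Resultant F = γ·h_c·A = 7.74009 × 2.14 × 13.268 = 219.768 kN.
I_c = b·h³/12 = 3.1 × 4.28³/12 = 20.254 m⁴.
Centre of pressure: y_p = y_c + I_c/(y_c·A) = 2.14 + 20.254/(2.14 × 13.268) = 2.14 + 0.713332 = 2.85333 m along the plane.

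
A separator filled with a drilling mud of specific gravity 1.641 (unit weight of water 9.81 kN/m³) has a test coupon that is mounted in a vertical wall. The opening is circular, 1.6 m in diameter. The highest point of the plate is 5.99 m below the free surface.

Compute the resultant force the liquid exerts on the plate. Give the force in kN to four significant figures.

γ = 1.641 × 9.81 = 16.09821 kN/m³.
The centroid is at the centre, 0.8 m below the top of the plate, so the centroid depth is h_c = 5.99 + 0.8 = 6.79 m.
A = π(0.8)² = 2.01062 m².
Resultant F = γ·h_c·A = 16.09821 × 6.79 × 2.01062 = 219.775 kN.

F ≈ 219.8 kN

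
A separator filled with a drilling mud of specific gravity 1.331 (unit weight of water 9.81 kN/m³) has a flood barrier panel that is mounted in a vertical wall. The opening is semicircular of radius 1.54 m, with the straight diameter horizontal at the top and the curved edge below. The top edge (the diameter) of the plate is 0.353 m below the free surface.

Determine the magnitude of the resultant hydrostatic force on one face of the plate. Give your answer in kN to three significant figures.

F ≈ 49.0 kN

γ = 1.331 × 9.81 = 13.05711 kN/m³.
The centroid of a semicircle lies 4r/(3π) = 0.653596 m from the diameter, here below the top edge, so the centroid depth is h_c = 0.353 + 0.653596 = 1.0066 m.
A = πr²/2 = π × 1.54²/2 = 3.7253 m².
Resultant F = γ·h_c·A = 13.05711 × 1.0066 × 3.7253 = 48.9627 kN.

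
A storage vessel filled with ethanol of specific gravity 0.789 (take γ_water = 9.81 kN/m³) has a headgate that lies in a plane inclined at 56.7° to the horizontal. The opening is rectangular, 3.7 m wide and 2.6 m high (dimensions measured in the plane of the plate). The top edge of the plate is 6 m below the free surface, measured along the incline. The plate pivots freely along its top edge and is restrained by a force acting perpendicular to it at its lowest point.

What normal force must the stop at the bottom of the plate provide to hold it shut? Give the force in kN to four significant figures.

γ = 0.789 × 9.81 = 7.74009 kN/m³.
Let θ = 56.7° be the plate's angle to the horizontal; measure y along the incline from where the plane meets the free surface. Vertical depth h = y·sinθ with sinθ = 0.835807.
The centroid lies 2.6/2 = 1.3 m below the top edge, so y_c = 6 + 1.3 = 7.3 m and h_c = 7.3 × 0.835807 = 6.10139 m.
A = 3.7 × 2.6 = 9.62 m².
Resultant F = γ·h_c·A = 7.74009 × 6.10139 × 9.62 = 454.307 kN.
I_c = b·h³/12 = 3.7 × 2.6³/12 = 5.41927 m⁴.
Centre of pressure: y_p = y_c + I_c/(y_c·A) = 7.3 + 5.41927/(7.3 × 9.62) = 7.3 + 0.077169 = 7.37717 m along the plane.
The resultant acts 1.3 + 0.077169 = 1.37717 m (along the plate) below the hinge at the top edge, so the moment about the hinge is M = F × 1.37717 = 454.307 × 1.37717 = 625.658 kN·m.
A normal force at the bottom, 2.6 m from the hinge, must supply this moment: P = 625.658/2.6 = 240.638 kN.

P ≈ 240.6 kN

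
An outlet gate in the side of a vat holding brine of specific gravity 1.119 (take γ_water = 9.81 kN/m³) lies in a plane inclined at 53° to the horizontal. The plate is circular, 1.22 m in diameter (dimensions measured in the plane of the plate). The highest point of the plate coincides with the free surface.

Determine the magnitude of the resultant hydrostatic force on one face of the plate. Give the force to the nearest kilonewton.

F ≈ 6 kN

γ = 1.119 × 9.81 = 10.97739 kN/m³.
Let θ = 53° be the plate's angle to the horizontal; measure y along the incline from where the plane meets the free surface. Vertical depth h = y·sinθ with sinθ = 0.798636.
The centroid is at the centre, 0.61 m below the top of the plate, so y_c = 0.61 m and h_c = 0.61 × 0.798636 = 0.487168 m.
A = π(0.61)² = 1.16899 m².
Resultant F = γ·h_c·A = 10.97739 × 0.487168 × 1.16899 = 6.25156 kN.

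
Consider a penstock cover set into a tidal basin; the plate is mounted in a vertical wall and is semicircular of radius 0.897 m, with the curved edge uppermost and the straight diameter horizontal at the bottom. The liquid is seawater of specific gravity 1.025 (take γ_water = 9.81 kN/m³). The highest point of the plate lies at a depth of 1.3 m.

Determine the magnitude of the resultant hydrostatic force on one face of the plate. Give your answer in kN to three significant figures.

γ = 1.025 × 9.81 = 10.05525 kN/m³.
The centroid lies 4r/(3π) = 0.380699 m above the diameter, so r − 4r/(3π) = 0.897 − 0.380699 = 0.516301 m below the topmost point, so the centroid depth is h_c = 1.3 + 0.516301 = 1.8163 m.
A = πr²/2 = π × 0.897²/2 = 1.26388 m².
Resultant F = γ·h_c·A = 10.05525 × 1.8163 × 1.26388 = 23.0827 kN.

F ≈ 23.1 kN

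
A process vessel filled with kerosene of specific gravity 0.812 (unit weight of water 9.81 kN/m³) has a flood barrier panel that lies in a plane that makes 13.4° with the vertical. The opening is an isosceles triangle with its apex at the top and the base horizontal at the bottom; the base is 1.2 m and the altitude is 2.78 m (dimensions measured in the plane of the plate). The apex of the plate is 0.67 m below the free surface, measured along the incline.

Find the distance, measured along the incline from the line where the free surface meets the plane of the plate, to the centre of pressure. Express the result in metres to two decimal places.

γ = 0.812 × 9.81 = 7.96572 kN/m³.
The plate makes 13.4° with the vertical, i.e. θ = 90° − 13.4° = 76.6° to the horizontal. Measuring y along the incline from the free-surface line, vertical depth h = y·sinθ with sinθ = 0.972776.
With the apex up, the centroid sits 2h/3 = 2 × 2.78/3 = 1.85333 m below the apex, so y_c = 0.67 + 1.85333 = 2.52333 m and h_c = 2.52333 × 0.972776 = 2.45463 m.
A = ½ × 1.2 × 2.78 = 1.668 m².
Resultant F = γ·h_c·A = 7.96572 × 2.45463 × 1.668 = 32.6142 kN.
I_c = b·h³/36 = 1.2 × 2.78³/36 = 0.716165 m⁴.
Centre of pressure: y_p = y_c + I_c/(y_c·A) = 2.52333 + 0.716165/(2.52333 × 1.668) = 2.52333 + 0.170154 = 2.69348 m along the plane.

y_p = 2.69 m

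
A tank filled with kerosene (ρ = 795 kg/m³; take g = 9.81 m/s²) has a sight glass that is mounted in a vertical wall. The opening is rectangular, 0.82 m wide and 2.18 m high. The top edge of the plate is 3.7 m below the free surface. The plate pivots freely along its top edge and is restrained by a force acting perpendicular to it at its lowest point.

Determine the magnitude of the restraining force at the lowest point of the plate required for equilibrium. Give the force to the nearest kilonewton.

P ≈ 36 kN

γ = ρg = 795 × 9.81 / 1000 = 7.79895 kN/m³.
The centroid lies 2.18/2 = 1.09 m below the top edge, so the centroid depth is h_c = 3.7 + 1.09 = 4.79 m.
A = 0.82 × 2.18 = 1.7876 m².
Resultant F = γ·h_c·A = 7.79895 × 4.79 × 1.7876 = 66.7793 kN.
I_c = b·h³/12 = 0.82 × 2.18³/12 = 0.707949 m⁴.
Centre of pressure: y_p = y_c + I_c/(y_c·A) = 4.79 + 0.707949/(4.79 × 1.7876) = 4.79 + 0.0826792 = 4.87268 m along the plane.
The resultant acts 1.09 + 0.0826792 = 1.17268 m (along the plate) below the hinge at the top edge, so the moment about the hinge is M = F × 1.17268 = 66.7793 × 1.17268 = 78.3107 kN·m.
A normal force at the bottom, 2.18 m from the hinge, must supply this moment: P = 78.3107/2.18 = 35.9223 kN.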